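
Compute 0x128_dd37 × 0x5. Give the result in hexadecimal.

0x5cc5213

Multiply each base-16 digit by 5, carrying:
  7×5 = 35 → write 3 carry 2
  3×5+2 = 17 → write 1 carry 1
  d×5+1 = 66 → write 2 carry 4
  d×5+4 = 69 → write 5 carry 4
  8×5+4 = 44 → write c carry 2
  2×5+2 = 12 → write c
  1×5 = 5 → write 5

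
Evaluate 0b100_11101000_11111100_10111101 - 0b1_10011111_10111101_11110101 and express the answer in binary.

Subtract column by column in base 2:
  1-1 → 0
  0-0 → 0
  1-1 → 0
  1-0 → 1
  1-1 → 0
  1-1 → 0
  0-1 → 1 (borrow)
  1-1-1 → 1 (borrow)
  0-1-1 → 0 (borrow)
  0-0-1 → 1 (borrow)
  1-1-1 → 1 (borrow)
  1-1-1 → 1 (borrow)
  1-1-1 → 1 (borrow)
  1-1-1 → 1 (borrow)
  1-0-1 → 0
  1-1 → 0
  0-1 → 1 (borrow)
  0-1-1 → 0 (borrow)
  0-1-1 → 0 (borrow)
  1-1-1 → 1 (borrow)
  0-1-1 → 0 (borrow)
  1-0-1 → 0
  1-0 → 1
  1-1 → 0
  0-1 → 1 (borrow)
  0-0-1 → 1 (borrow)
  1-0-1 → 0

0b11010010010011111011001000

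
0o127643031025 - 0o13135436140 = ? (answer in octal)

0o114505372665

Subtract column by column in base 8:
  5-0 → 5
  2-4 → 6 (borrow)
  0-1-1 → 6 (borrow)
  1-6-1 → 2 (borrow)
  3-3-1 → 7 (borrow)
  0-4-1 → 3 (borrow)
  3-5-1 → 5 (borrow)
  4-3-1 → 0
  6-1 → 5
  7-3 → 4
  2-1 → 1
  1-0 → 1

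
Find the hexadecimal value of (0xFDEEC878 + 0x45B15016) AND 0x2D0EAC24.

Add column by column in base 16, right to left:
  8+6 = E
  7+1 = 8
  8+0 = 8
  C+5 = 1 carry 1
  E+1+1 = 0 carry 1
  E+B+1 = A carry 1
  D+5+1 = 3 carry 1
  F+4+1 = 4 carry 1
  final carry 1
Sum = 0x143A0188E; now AND with 0x2D0EAC24:
  1&0=0, 4&2=0, 3&D=1, A&0=0, 0&E=0, 1&A=0, 8&C=8, 8&2=0, E&4=4

0x1000804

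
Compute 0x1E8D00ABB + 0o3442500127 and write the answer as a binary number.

0b1000000101010110101000101100010010

0x1E8D00ABB = 0b111101000110100000000101010111011 in binary.
0o3442500127 = 0b11100100010101000000001010111 in binary.
Add column by column in base 2, right to left:
  1+1 = 0 carry 1
  1+1+1 = 1 carry 1
  0+1+1 = 0 carry 1
  1+0+1 = 0 carry 1
  1+1+1 = 1 carry 1
  1+0+1 = 0 carry 1
  0+1+1 = 0 carry 1
  1+0+1 = 0 carry 1
  0+0+1 = 1
  1+0 = 1
  0+0 = 0
  1+0 = 1
  0+0 = 0
  0+0 = 0
  0+0 = 0
  0+1 = 1
  0+0 = 0
  0+1 = 1
  0+0 = 0
  0+1 = 1
  1+0 = 1
  0+0 = 0
  1+0 = 1
  1+1 = 0 carry 1
  0+0+1 = 1
  0+0 = 0
  0+1 = 1
  1+1 = 0 carry 1
  0+1+1 = 0 carry 1
  1+0+1 = 0 carry 1
  1+0+1 = 0 carry 1
  1+0+1 = 0 carry 1
  1+0+1 = 0 carry 1
  final carry 1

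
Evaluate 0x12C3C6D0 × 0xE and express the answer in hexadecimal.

0x106B4DF60

Multiply each base-16 digit by 14, carrying:
  0×14 = 0 → write 0
  D×14 = 182 → write 6 carry 11
  6×14+11 = 95 → write F carry 5
  C×14+5 = 173 → write D carry 10
  3×14+10 = 52 → write 4 carry 3
  C×14+3 = 171 → write B carry 10
  2×14+10 = 38 → write 6 carry 2
  1×14+2 = 16 → write 0 carry 1
  remaining carry: 1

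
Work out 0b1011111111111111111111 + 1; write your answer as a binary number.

0b1100000000000000000000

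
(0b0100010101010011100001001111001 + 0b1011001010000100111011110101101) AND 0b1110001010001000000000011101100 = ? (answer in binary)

0b1110001010001000000000000100100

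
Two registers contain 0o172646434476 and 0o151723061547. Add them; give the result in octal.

Add column by column in base 8, right to left:
  6+7 = 5 carry 1
  7+4+1 = 4 carry 1
  4+5+1 = 2 carry 1
  4+1+1 = 6
  3+6 = 1 carry 1
  4+0+1 = 5
  6+3 = 1 carry 1
  4+2+1 = 7
  6+7 = 5 carry 1
  2+1+1 = 4
  7+5 = 4 carry 1
  1+1+1 = 3

0o344571516245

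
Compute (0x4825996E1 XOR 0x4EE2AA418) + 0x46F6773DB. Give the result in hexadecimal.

0x4DBDAA6D4

First 0x4825996E1 XOR 0x4EE2AA418 = 0x06C7332F9.
Add column by column in base 16, right to left:
  9+B = 4 carry 1
  F+D+1 = D carry 1
  2+3+1 = 6
  3+7 = A
  3+7 = A
  7+6 = D
  C+F = B carry 1
  6+6+1 = D
  0+4 = 4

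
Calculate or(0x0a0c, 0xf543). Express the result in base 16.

0xff4f

OR each hex digit independently (no carries):
  0|f=f, a|5=f, 0|4=4, c|3=f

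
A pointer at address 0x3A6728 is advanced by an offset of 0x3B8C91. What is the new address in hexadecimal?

0x75F3B9

Add column by column in base 16, right to left:
  8+1 = 9
  2+9 = B
  7+C = 3 carry 1
  6+8+1 = F
  A+B = 5 carry 1
  3+3+1 = 7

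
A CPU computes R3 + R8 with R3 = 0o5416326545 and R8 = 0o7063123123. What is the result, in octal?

Add column by column in base 8, right to left:
  5+3 = 0 carry 1
  4+2+1 = 7
  5+1 = 6
  6+3 = 1 carry 1
  2+2+1 = 5
  3+1 = 4
  6+3 = 1 carry 1
  1+6+1 = 0 carry 1
  4+0+1 = 5
  5+7 = 4 carry 1
  final carry 1

0o14501451670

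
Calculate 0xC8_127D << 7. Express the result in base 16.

7 bits is not a whole number of base-16 digits; in binary: 110010000001001001111101 << 7 = 1100100000010010011111010000000.

0x64093E80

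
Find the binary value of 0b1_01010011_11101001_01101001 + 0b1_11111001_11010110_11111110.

0b11010011011100000001100111

Add column by column in base 2, right to left:
  1+0 = 1
  0+1 = 1
  0+1 = 1
  1+1 = 0 carry 1
  0+1+1 = 0 carry 1
  1+1+1 = 1 carry 1
  1+1+1 = 1 carry 1
  0+1+1 = 0 carry 1
  1+0+1 = 0 carry 1
  0+1+1 = 0 carry 1
  0+1+1 = 0 carry 1
  1+0+1 = 0 carry 1
  0+1+1 = 0 carry 1
  1+0+1 = 0 carry 1
  1+1+1 = 1 carry 1
  1+1+1 = 1 carry 1
  1+1+1 = 1 carry 1
  1+0+1 = 0 carry 1
  0+0+1 = 1
  0+1 = 1
  1+1 = 0 carry 1
  0+1+1 = 0 carry 1
  1+1+1 = 1 carry 1
  0+1+1 = 0 carry 1
  1+1+1 = 1 carry 1
  final carry 1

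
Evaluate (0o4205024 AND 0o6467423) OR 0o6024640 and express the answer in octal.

0o6025660

0o4205024 AND 0o6467423 = 0o4005020.
Then OR with 0o6024640.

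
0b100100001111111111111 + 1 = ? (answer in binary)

The trailing 13 digits are 1 (max in base 2), so adding 1 cascades: they roll to 0 and the next digit up increments.

0b100100010000000000000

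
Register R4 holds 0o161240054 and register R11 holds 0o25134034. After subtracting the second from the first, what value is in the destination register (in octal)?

0o134104020

Subtract column by column in base 8:
  4-4 → 0
  5-3 → 2
  0-0 → 0
  0-4 → 4 (borrow)
  4-3-1 → 0
  2-1 → 1
  1-5 → 4 (borrow)
  6-2-1 → 3
  1-0 → 1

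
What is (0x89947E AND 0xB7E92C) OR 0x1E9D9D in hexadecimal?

0x89947E AND 0xB7E92C = 0x81802C.
Then OR with 0x1E9D9D.

0x9F9DBD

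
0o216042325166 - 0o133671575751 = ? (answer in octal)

0o62150527215

Subtract column by column in base 8:
  6-1 → 5
  6-5 → 1
  1-7 → 2 (borrow)
  5-5-1 → 7 (borrow)
  2-7-1 → 2 (borrow)
  3-5-1 → 5 (borrow)
  2-1-1 → 0
  4-7 → 5 (borrow)
  0-6-1 → 1 (borrow)
  6-3-1 → 2
  1-3 → 6 (borrow)
  2-1-1 → 0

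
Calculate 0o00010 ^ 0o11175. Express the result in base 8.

0o11165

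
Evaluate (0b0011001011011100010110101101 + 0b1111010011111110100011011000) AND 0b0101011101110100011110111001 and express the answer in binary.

0b11101010000011010000001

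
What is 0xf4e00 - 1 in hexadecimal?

0xf4dff

The trailing 2 digits are 0, so subtracting 1 borrows through: they become F and the next digit up decrements.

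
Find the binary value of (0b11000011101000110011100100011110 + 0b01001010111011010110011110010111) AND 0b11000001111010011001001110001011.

0b100000001000000010000001

Add column by column in base 2, right to left:
  0+1 = 1
  1+1 = 0 carry 1
  1+1+1 = 1 carry 1
  1+0+1 = 0 carry 1
  1+1+1 = 1 carry 1
  0+0+1 = 1
  0+0 = 0
  0+1 = 1
  1+1 = 0 carry 1
  0+1+1 = 0 carry 1
  0+1+1 = 0 carry 1
  1+0+1 = 0 carry 1
  1+0+1 = 0 carry 1
  1+1+1 = 1 carry 1
  0+1+1 = 0 carry 1
  0+0+1 = 1
  1+1 = 0 carry 1
  1+0+1 = 0 carry 1
  0+1+1 = 0 carry 1
  0+1+1 = 0 carry 1
  0+0+1 = 1
  1+1 = 0 carry 1
  0+1+1 = 0 carry 1
  1+1+1 = 1 carry 1
  1+0+1 = 0 carry 1
  1+1+1 = 1 carry 1
  0+0+1 = 1
  0+1 = 1
  0+0 = 0
  0+0 = 0
  1+1 = 0 carry 1
  1+0+1 = 0 carry 1
  final carry 1
Sum = 0b100001110100100001010000010110101; now AND with 0b11000001111010011001001110001011:
  100001110100100001010000010110101
& 011000001111010011001001110001011
= 000000000100000001000000010000001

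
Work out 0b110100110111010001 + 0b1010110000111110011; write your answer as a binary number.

0b10001010111111000100

Add column by column in base 2, right to left:
  1+1 = 0 carry 1
  0+1+1 = 0 carry 1
  0+0+1 = 1
  0+0 = 0
  1+1 = 0 carry 1
  0+1+1 = 0 carry 1
  1+1+1 = 1 carry 1
  1+1+1 = 1 carry 1
  1+1+1 = 1 carry 1
  0+0+1 = 1
  1+0 = 1
  1+0 = 1
  0+0 = 0
  0+1 = 1
  1+1 = 0 carry 1
  0+0+1 = 1
  1+1 = 0 carry 1
  1+0+1 = 0 carry 1
  0+1+1 = 0 carry 1
  final carry 1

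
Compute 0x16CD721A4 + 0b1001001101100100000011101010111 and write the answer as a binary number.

0b110110110100010010010100011111011

0x16CD721A4 = 0b101101100110101110010000110100100 in binary.
Add column by column in base 2, right to left:
  0+1 = 1
  0+1 = 1
  1+1 = 0 carry 1
  0+0+1 = 1
  0+1 = 1
  1+0 = 1
  0+1 = 1
  1+0 = 1
  1+1 = 0 carry 1
  0+1+1 = 0 carry 1
  0+1+1 = 0 carry 1
  0+0+1 = 1
  0+0 = 0
  1+0 = 1
  0+0 = 0
  0+0 = 0
  1+0 = 1
  1+1 = 0 carry 1
  1+0+1 = 0 carry 1
  0+0+1 = 1
  1+1 = 0 carry 1
  0+1+1 = 0 carry 1
  1+0+1 = 0 carry 1
  1+1+1 = 1 carry 1
  0+1+1 = 0 carry 1
  0+0+1 = 1
  1+0 = 1
  1+1 = 0 carry 1
  0+0+1 = 1
  1+0 = 1
  1+1 = 0 carry 1
  0+0+1 = 1
  1+0 = 1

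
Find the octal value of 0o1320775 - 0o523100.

0o575675

Subtract column by column in base 8:
  5-0 → 5
  7-0 → 7
  7-1 → 6
  0-3 → 5 (borrow)
  2-2-1 → 7 (borrow)
  3-5-1 → 5 (borrow)
  1-0-1 → 0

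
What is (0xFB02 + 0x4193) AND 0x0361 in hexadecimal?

Add column by column in base 16, right to left:
  2+3 = 5
  0+9 = 9
  B+1 = C
  F+4 = 3 carry 1
  final carry 1
Sum = 0x13C95; now AND with 0x0361:
  1&0=0, 3&0=0, C&3=0, 9&6=0, 5&1=1

0x1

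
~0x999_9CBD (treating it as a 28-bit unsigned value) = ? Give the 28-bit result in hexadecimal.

0x6666342

Each hex digit d becomes F−d:
  9→6, 9→6, 9→6, 9→6, C→3, B→4, D→2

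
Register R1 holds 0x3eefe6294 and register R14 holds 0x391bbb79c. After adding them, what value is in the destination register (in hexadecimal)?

0x780ba1a30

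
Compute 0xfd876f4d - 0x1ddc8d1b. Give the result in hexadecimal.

0xdfaae232

Subtract column by column in base 16:
  d-b → 2
  4-1 → 3
  f-d → 2
  6-8 → e (borrow)
  7-c-1 → a (borrow)
  8-d-1 → a (borrow)
  d-d-1 → f (borrow)
  f-1-1 → d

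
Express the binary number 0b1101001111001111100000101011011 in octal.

Group the bits in threes: 001 101 001 111 001 111 100 000 101 011 011 → 15171740533.

0o15171740533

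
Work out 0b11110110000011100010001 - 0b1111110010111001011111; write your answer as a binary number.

0b1110111101100010110010

Subtract column by column in base 2:
  1-1 → 0
  0-1 → 1 (borrow)
  0-1-1 → 0 (borrow)
  0-1-1 → 0 (borrow)
  1-1-1 → 1 (borrow)
  0-0-1 → 1 (borrow)
  0-1-1 → 0 (borrow)
  0-0-1 → 1 (borrow)
  1-0-1 → 0
  1-1 → 0
  1-1 → 0
  0-1 → 1 (borrow)
  0-0-1 → 1 (borrow)
  0-1-1 → 0 (borrow)
  0-0-1 → 1 (borrow)
  0-0-1 → 1 (borrow)
  1-1-1 → 1 (borrow)
  1-1-1 → 1 (borrow)
  0-1-1 → 0 (borrow)
  1-1-1 → 1 (borrow)
  1-1-1 → 1 (borrow)
  1-1-1 → 1 (borrow)
  1-0-1 → 0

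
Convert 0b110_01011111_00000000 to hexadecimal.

Group the bits into nibbles: 0110 0101 1111 0000 0000 → 65F00.

0x65F00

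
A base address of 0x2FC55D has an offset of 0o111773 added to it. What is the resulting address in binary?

0b1100000101100101011000

0x2FC55D = 0b1011111100010101011101 in binary.
0o111773 = 0b1001001111111011 in binary.
Add column by column in base 2, right to left:
  1+1 = 0 carry 1
  0+1+1 = 0 carry 1
  1+0+1 = 0 carry 1
  1+1+1 = 1 carry 1
  1+1+1 = 1 carry 1
  0+1+1 = 0 carry 1
  1+1+1 = 1 carry 1
  0+1+1 = 0 carry 1
  1+1+1 = 1 carry 1
  0+1+1 = 0 carry 1
  1+0+1 = 0 carry 1
  0+0+1 = 1
  0+1 = 1
  0+0 = 0
  1+0 = 1
  1+1 = 0 carry 1
  1+0+1 = 0 carry 1
  1+0+1 = 0 carry 1
  1+0+1 = 0 carry 1
  1+0+1 = 0 carry 1
  0+0+1 = 1
  1+0 = 1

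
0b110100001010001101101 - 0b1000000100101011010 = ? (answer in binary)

Subtract column by column in base 2:
  1-0 → 1
  0-1 → 1 (borrow)
  1-0-1 → 0
  1-1 → 0
  0-1 → 1 (borrow)
  1-0-1 → 0
  1-1 → 0
  0-0 → 0
  0-1 → 1 (borrow)
  0-0-1 → 1 (borrow)
  1-0-1 → 0
  0-1 → 1 (borrow)
  1-0-1 → 0
  0-0 → 0
  0-0 → 0
  0-0 → 0
  0-0 → 0
  1-0 → 1
  0-1 → 1 (borrow)
  1-0-1 → 0
  1-0 → 1

0b101100000101100010011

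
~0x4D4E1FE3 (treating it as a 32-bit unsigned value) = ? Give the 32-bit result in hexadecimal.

0xB2B1E01C

Each hex digit d becomes F−d:
  4→B, D→2, 4→B, E→1, 1→E, F→0, E→1, 3→C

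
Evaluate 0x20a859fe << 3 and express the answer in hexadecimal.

0x10542cff0

3 bits is not a whole number of base-16 digits; in binary: 100000101010000101100111111110 << 3 = 100000101010000101100111111110000.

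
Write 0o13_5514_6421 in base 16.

0xBB4CD11

Each octal digit is 3 bits: 1=001 3=011 5=101 5=101 1=001 4=100 6=110 4=100 2=010 1=001.
Group the bits into nibbles: 1011 1011 0100 1100 1101 0001 0001 → BB4CD11.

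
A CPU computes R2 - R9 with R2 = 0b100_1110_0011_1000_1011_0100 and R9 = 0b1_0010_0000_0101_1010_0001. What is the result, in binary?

0b1111000011001100010011

Subtract column by column in base 2:
  0-1 → 1 (borrow)
  0-0-1 → 1 (borrow)
  1-0-1 → 0
  0-0 → 0
  1-0 → 1
  1-1 → 0
  0-0 → 0
  1-1 → 0
  0-1 → 1 (borrow)
  0-0-1 → 1 (borrow)
  0-1-1 → 0 (borrow)
  1-0-1 → 0
  1-0 → 1
  1-0 → 1
  0-0 → 0
  0-0 → 0
  0-0 → 0
  1-1 → 0
  1-0 → 1
  1-0 → 1
  0-1 → 1 (borrow)
  0-0-1 → 1 (borrow)
  1-0-1 → 0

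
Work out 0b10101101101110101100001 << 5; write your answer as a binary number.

0b1010110110111010110000100000

Left shift by 5: append 5 zero bits.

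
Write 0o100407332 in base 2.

0b1000000100000111011011010

Each octal digit is 3 bits: 1=001 0=000 0=000 4=100 0=000 7=111 3=011 3=011 2=010.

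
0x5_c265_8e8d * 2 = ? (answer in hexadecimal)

0xb84cb1d1a

Multiply each base-16 digit by 2, carrying:
  d×2 = 26 → write a carry 1
  8×2+1 = 17 → write 1 carry 1
  e×2+1 = 29 → write d carry 1
  8×2+1 = 17 → write 1 carry 1
  5×2+1 = 11 → write b
  6×2 = 12 → write c
  2×2 = 4 → write 4
  c×2 = 24 → write 8 carry 1
  5×2+1 = 11 → write b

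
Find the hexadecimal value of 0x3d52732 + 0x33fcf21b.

0x37d2194d

Add column by column in base 16, right to left:
  2+b = d
  3+1 = 4
  7+2 = 9
  2+f = 1 carry 1
  5+c+1 = 2 carry 1
  d+f+1 = d carry 1
  3+3+1 = 7
  0+3 = 3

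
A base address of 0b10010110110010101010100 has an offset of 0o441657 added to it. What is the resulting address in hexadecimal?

0x4DA903

0b10010110110010101010100 = 0x4B6554 in hexadecimal.
0o441657 = 0x243AF in hexadecimal.
Add column by column in base 16, right to left:
  4+F = 3 carry 1
  5+A+1 = 0 carry 1
  5+3+1 = 9
  6+4 = A
  B+2 = D
  4+0 = 4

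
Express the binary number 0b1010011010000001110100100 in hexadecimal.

0x14D03A4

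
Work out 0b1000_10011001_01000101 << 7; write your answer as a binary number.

Left shift by 7: append 7 zero bits.

0b100010011001010001010000000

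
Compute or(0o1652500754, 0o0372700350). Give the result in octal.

OR each oct digit independently (no carries):
  1|0=1, 6|3=7, 5|7=7, 2|2=2, 5|7=7, 0|0=0, 0|0=0, 7|3=7, 5|5=5, 4|0=4

0o1772700754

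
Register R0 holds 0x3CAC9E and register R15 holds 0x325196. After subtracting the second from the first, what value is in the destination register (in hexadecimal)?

0xA5B08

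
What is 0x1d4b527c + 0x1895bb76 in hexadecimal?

Add column by column in base 16, right to left:
  c+6 = 2 carry 1
  7+7+1 = f
  2+b = d
  5+b = 0 carry 1
  b+5+1 = 1 carry 1
  4+9+1 = e
  d+8 = 5 carry 1
  1+1+1 = 3

0x35e10df2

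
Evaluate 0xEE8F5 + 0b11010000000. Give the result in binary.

0b11101110111101110101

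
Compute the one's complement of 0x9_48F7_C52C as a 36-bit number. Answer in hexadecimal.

0x6B7083AD3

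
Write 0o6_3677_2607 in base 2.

0b110011110111111010110000111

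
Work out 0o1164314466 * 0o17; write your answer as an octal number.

Multiply each base-8 digit by 15, carrying:
  6×15 = 90 → write 2 carry 11
  6×15+11 = 101 → write 5 carry 12
  4×15+12 = 72 → write 0 carry 9
  4×15+9 = 69 → write 5 carry 8
  1×15+8 = 23 → write 7 carry 2
  3×15+2 = 47 → write 7 carry 5
  4×15+5 = 65 → write 1 carry 8
  6×15+8 = 98 → write 2 carry 12
  1×15+12 = 27 → write 3 carry 3
  1×15+3 = 18 → write 2 carry 2
  remaining carry: 2

0o22321775052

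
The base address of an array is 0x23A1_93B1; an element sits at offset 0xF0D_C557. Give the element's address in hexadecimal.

0x32AF5908

Add column by column in base 16, right to left:
  1+7 = 8
  B+5 = 0 carry 1
  3+5+1 = 9
  9+C = 5 carry 1
  1+D+1 = F
  A+0 = A
  3+F = 2 carry 1
  2+0+1 = 3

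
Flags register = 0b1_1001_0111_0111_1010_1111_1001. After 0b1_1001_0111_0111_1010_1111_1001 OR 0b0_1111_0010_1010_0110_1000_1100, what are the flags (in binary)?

0b1111101111111111011111101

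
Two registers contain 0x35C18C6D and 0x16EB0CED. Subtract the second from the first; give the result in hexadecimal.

0x1ED67F80

Subtract column by column in base 16:
  D-D → 0
  6-E → 8 (borrow)
  C-C-1 → F (borrow)
  8-0-1 → 7
  1-B → 6 (borrow)
  C-E-1 → D (borrow)
  5-6-1 → E (borrow)
  3-1-1 → 1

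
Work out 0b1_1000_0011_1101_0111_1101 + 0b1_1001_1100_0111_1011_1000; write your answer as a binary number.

0b1100100000010100110101

Add column by column in base 2, right to left:
  1+0 = 1
  0+0 = 0
  1+0 = 1
  1+1 = 0 carry 1
  1+1+1 = 1 carry 1
  1+1+1 = 1 carry 1
  1+0+1 = 0 carry 1
  0+1+1 = 0 carry 1
  1+1+1 = 1 carry 1
  0+1+1 = 0 carry 1
  1+1+1 = 1 carry 1
  1+0+1 = 0 carry 1
  1+0+1 = 0 carry 1
  1+0+1 = 0 carry 1
  0+1+1 = 0 carry 1
  0+1+1 = 0 carry 1
  0+1+1 = 0 carry 1
  0+0+1 = 1
  0+0 = 0
  1+1 = 0 carry 1
  1+1+1 = 1 carry 1
  final carry 1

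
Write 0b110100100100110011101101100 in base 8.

Group the bits in threes: 110 100 100 100 110 011 101 101 100 → 644463554.

0o644463554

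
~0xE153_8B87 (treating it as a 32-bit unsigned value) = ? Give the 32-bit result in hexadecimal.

0x1EAC7478

Each hex digit d becomes F−d:
  E→1, 1→E, 5→A, 3→C, 8→7, B→4, 8→7, 7→8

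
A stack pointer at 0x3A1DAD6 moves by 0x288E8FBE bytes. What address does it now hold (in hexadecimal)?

0x2C306A94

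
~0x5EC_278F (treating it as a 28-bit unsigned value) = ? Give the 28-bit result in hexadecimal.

Each hex digit d becomes F−d:
  5→A, E→1, C→3, 2→D, 7→8, 8→7, F→0

0xA13D870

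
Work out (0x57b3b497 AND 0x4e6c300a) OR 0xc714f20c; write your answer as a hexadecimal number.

0x57b3b497 AND 0x4e6c300a = 0x46203002.
Then OR with 0xc714f20c.

0xc734f20e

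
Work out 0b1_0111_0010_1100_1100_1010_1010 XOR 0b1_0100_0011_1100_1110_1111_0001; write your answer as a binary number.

XOR bit by bit (1 where the bits differ):
  1011100101100110010101010
^ 1010000111100111011110001
= 0001100010000001001011011

0b0001100010000001001011011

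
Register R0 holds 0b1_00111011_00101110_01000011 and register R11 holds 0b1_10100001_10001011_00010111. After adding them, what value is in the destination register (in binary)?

Add column by column in base 2, right to left:
  1+1 = 0 carry 1
  1+1+1 = 1 carry 1
  0+1+1 = 0 carry 1
  0+0+1 = 1
  0+1 = 1
  0+0 = 0
  1+0 = 1
  0+0 = 0
  0+1 = 1
  1+1 = 0 carry 1
  1+0+1 = 0 carry 1
  1+1+1 = 1 carry 1
  0+0+1 = 1
  1+0 = 1
  0+0 = 0
  0+1 = 1
  1+1 = 0 carry 1
  1+0+1 = 0 carry 1
  0+0+1 = 1
  1+0 = 1
  1+0 = 1
  1+1 = 0 carry 1
  0+0+1 = 1
  0+1 = 1
  1+1 = 0 carry 1
  final carry 1

0b10110111001011100101011010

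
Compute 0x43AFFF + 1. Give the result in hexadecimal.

The trailing 3 digits are F (max in base 16), so adding 1 cascades: they roll to 0 and the next digit up increments.

0x43B000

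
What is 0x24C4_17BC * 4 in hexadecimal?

0x93105EF0

Multiply each base-16 digit by 4, carrying:
  C×4 = 48 → write 0 carry 3
  B×4+3 = 47 → write F carry 2
  7×4+2 = 30 → write E carry 1
  1×4+1 = 5 → write 5
  4×4 = 16 → write 0 carry 1
  C×4+1 = 49 → write 1 carry 3
  4×4+3 = 19 → write 3 carry 1
  2×4+1 = 9 → write 9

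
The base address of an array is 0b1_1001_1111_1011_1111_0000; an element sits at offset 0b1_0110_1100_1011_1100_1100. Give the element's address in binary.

0b1100001100011110111100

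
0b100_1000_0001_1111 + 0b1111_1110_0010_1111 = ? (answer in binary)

0b10100011001001110

Add column by column in base 2, right to left:
  1+1 = 0 carry 1
  1+1+1 = 1 carry 1
  1+1+1 = 1 carry 1
  1+1+1 = 1 carry 1
  1+0+1 = 0 carry 1
  0+1+1 = 0 carry 1
  0+0+1 = 1
  0+0 = 0
  0+0 = 0
  0+1 = 1
  0+1 = 1
  1+1 = 0 carry 1
  0+1+1 = 0 carry 1
  0+1+1 = 0 carry 1
  1+1+1 = 1 carry 1
  0+1+1 = 0 carry 1
  final carry 1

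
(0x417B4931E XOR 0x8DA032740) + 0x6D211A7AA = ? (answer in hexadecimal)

First 0x417B4931E XOR 0x8DA032740 = 0xCCDB7B45E.
Add column by column in base 16, right to left:
  E+A = 8 carry 1
  5+A+1 = 0 carry 1
  4+7+1 = C
  B+A = 5 carry 1
  7+1+1 = 9
  B+1 = C
  D+2 = F
  C+D = 9 carry 1
  C+6+1 = 3 carry 1
  final carry 1

0x139FC95C08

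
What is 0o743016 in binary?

0b111100011000001110

Each octal digit is 3 bits: 7=111 4=100 3=011 0=000 1=001 6=110.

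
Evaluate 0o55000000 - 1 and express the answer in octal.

0o54777777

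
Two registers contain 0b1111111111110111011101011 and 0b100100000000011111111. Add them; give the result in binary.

0b10000100011110111111101010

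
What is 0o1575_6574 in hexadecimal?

0x37DD7C

Each octal digit is 3 bits: 1=001 5=101 7=111 5=101 6=110 5=101 7=111 4=100.
Group the bits into nibbles: 0011 0111 1101 1101 0111 1100 → 37DD7C.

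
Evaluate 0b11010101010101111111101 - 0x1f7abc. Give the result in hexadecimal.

0b11010101010101111111101 = 0x6aabfd in hexadecimal.
Subtract column by column in base 16:
  d-c → 1
  f-b → 4
  b-a → 1
  a-7 → 3
  a-f → b (borrow)
  6-1-1 → 4

0x4b3141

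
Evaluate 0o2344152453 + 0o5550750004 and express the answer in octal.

0o10115122457

Add column by column in base 8, right to left:
  3+4 = 7
  5+0 = 5
  4+0 = 4
  2+0 = 2
  5+5 = 2 carry 1
  1+7+1 = 1 carry 1
  4+0+1 = 5
  4+5 = 1 carry 1
  3+5+1 = 1 carry 1
  2+5+1 = 0 carry 1
  final carry 1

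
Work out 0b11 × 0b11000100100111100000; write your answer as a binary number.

0b1001001101110110100000

Multiply each base-2 digit by 3, carrying:
  0×3 = 0 → write 0
  0×3 = 0 → write 0
  0×3 = 0 → write 0
  0×3 = 0 → write 0
  0×3 = 0 → write 0
  1×3 = 3 → write 1 carry 1
  1×3+1 = 4 → write 0 carry 2
  1×3+2 = 5 → write 1 carry 2
  1×3+2 = 5 → write 1 carry 2
  0×3+2 = 2 → write 0 carry 1
  0×3+1 = 1 → write 1
  1×3 = 3 → write 1 carry 1
  0×3+1 = 1 → write 1
  0×3 = 0 → write 0
  1×3 = 3 → write 1 carry 1
  0×3+1 = 1 → write 1
  0×3 = 0 → write 0
  0×3 = 0 → write 0
  1×3 = 3 → write 1 carry 1
  1×3+1 = 4 → write 0 carry 2
  remaining carry: 10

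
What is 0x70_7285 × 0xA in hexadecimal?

Multiply each base-16 digit by 10, carrying:
  5×10 = 50 → write 2 carry 3
  8×10+3 = 83 → write 3 carry 5
  2×10+5 = 25 → write 9 carry 1
  7×10+1 = 71 → write 7 carry 4
  0×10+4 = 4 → write 4
  7×10 = 70 → write 6 carry 4
  remaining carry: 4

0x4647932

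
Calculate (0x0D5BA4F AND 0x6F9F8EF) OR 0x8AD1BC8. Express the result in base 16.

0x8FDBBCF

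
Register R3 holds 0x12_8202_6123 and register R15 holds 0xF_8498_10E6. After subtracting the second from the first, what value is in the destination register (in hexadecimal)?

Subtract column by column in base 16:
  3-6 → D (borrow)
  2-E-1 → 3 (borrow)
  1-0-1 → 0
  6-1 → 5
  2-8 → A (borrow)
  0-9-1 → 6 (borrow)
  2-4-1 → D (borrow)
  8-8-1 → F (borrow)
  2-F-1 → 2 (borrow)
  1-0-1 → 0

0x2FD6A503D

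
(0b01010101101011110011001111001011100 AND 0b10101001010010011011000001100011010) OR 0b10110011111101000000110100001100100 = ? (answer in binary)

0b01010101101011110011001111001011100 AND 0b10101001010010011011000001100011010 = 0b00000001000010010011000001000011000.
Then OR with 0b10110011111101000000110100001100100.

0b10110011111111010011110101001111100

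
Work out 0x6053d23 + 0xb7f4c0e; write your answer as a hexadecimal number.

0x11848931

Add column by column in base 16, right to left:
  3+e = 1 carry 1
  2+0+1 = 3
  d+c = 9 carry 1
  3+4+1 = 8
  5+f = 4 carry 1
  0+7+1 = 8
  6+b = 1 carry 1
  final carry 1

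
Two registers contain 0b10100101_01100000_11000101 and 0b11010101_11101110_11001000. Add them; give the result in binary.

Add column by column in base 2, right to left:
  1+0 = 1
  0+0 = 0
  1+0 = 1
  0+1 = 1
  0+0 = 0
  0+0 = 0
  1+1 = 0 carry 1
  1+1+1 = 1 carry 1
  0+0+1 = 1
  0+1 = 1
  0+1 = 1
  0+1 = 1
  0+0 = 0
  1+1 = 0 carry 1
  1+1+1 = 1 carry 1
  0+1+1 = 0 carry 1
  1+1+1 = 1 carry 1
  0+0+1 = 1
  1+1 = 0 carry 1
  0+0+1 = 1
  0+1 = 1
  1+0 = 1
  0+1 = 1
  1+1 = 0 carry 1
  final carry 1

0b1011110110100111110001101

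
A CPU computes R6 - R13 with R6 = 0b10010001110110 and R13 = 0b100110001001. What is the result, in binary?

Subtract column by column in base 2:
  0-1 → 1 (borrow)
  1-0-1 → 0
  1-0 → 1
  0-1 → 1 (borrow)
  1-0-1 → 0
  1-0 → 1
  1-0 → 1
  0-1 → 1 (borrow)
  0-1-1 → 0 (borrow)
  0-0-1 → 1 (borrow)
  1-0-1 → 0
  0-1 → 1 (borrow)
  0-0-1 → 1 (borrow)
  1-0-1 → 0

0b1101011101101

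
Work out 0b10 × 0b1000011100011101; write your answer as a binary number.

0b10000111000111010

Multiply each base-2 digit by 2, carrying:
  1×2 = 2 → write 0 carry 1
  0×2+1 = 1 → write 1
  1×2 = 2 → write 0 carry 1
  1×2+1 = 3 → write 1 carry 1
  1×2+1 = 3 → write 1 carry 1
  0×2+1 = 1 → write 1
  0×2 = 0 → write 0
  0×2 = 0 → write 0
  1×2 = 2 → write 0 carry 1
  1×2+1 = 3 → write 1 carry 1
  1×2+1 = 3 → write 1 carry 1
  0×2+1 = 1 → write 1
  0×2 = 0 → write 0
  0×2 = 0 → write 0
  0×2 = 0 → write 0
  1×2 = 2 → write 0 carry 1
  remaining carry: 1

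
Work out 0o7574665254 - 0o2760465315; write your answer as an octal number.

0o4614177737

Subtract column by column in base 8:
  4-5 → 7 (borrow)
  5-1-1 → 3
  2-3 → 7 (borrow)
  5-5-1 → 7 (borrow)
  6-6-1 → 7 (borrow)
  6-4-1 → 1
  4-0 → 4
  7-6 → 1
  5-7 → 6 (borrow)
  7-2-1 → 4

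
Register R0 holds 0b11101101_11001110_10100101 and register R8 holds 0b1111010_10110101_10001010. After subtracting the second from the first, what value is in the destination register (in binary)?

Subtract column by column in base 2:
  1-0 → 1
  0-1 → 1 (borrow)
  1-0-1 → 0
  0-1 → 1 (borrow)
  0-0-1 → 1 (borrow)
  1-0-1 → 0
  0-0 → 0
  1-1 → 0
  0-1 → 1 (borrow)
  1-0-1 → 0
  1-1 → 0
  1-0 → 1
  0-1 → 1 (borrow)
  0-1-1 → 0 (borrow)
  1-0-1 → 0
  1-1 → 0
  1-0 → 1
  0-1 → 1 (borrow)
  1-0-1 → 0
  1-1 → 0
  0-1 → 1 (borrow)
  1-1-1 → 1 (borrow)
  1-1-1 → 1 (borrow)
  1-0-1 → 0

0b11100110001100100011011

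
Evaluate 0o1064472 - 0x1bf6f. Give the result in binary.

0o1064472 = 0b1000110100100111010 in binary.
0x1bf6f = 0b11011111101101111 in binary.
Subtract column by column in base 2:
  0-1 → 1 (borrow)
  1-1-1 → 1 (borrow)
  0-1-1 → 0 (borrow)
  1-1-1 → 1 (borrow)
  1-0-1 → 0
  1-1 → 0
  0-1 → 1 (borrow)
  0-0-1 → 1 (borrow)
  1-1-1 → 1 (borrow)
  0-1-1 → 0 (borrow)
  0-1-1 → 0 (borrow)
  1-1-1 → 1 (borrow)
  0-1-1 → 0 (borrow)
  1-1-1 → 1 (borrow)
  1-0-1 → 0
  0-1 → 1 (borrow)
  0-1-1 → 0 (borrow)
  0-0-1 → 1 (borrow)
  1-0-1 → 0

0b101010100111001011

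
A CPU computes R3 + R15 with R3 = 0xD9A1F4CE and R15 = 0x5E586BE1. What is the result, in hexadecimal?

0x137FA60AF

Add column by column in base 16, right to left:
  E+1 = F
  C+E = A carry 1
  4+B+1 = 0 carry 1
  F+6+1 = 6 carry 1
  1+8+1 = A
  A+5 = F
  9+E = 7 carry 1
  D+5+1 = 3 carry 1
  final carry 1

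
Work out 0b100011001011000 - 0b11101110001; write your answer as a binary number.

0b11111011100111

Subtract column by column in base 2:
  0-1 → 1 (borrow)
  0-0-1 → 1 (borrow)
  0-0-1 → 1 (borrow)
  1-0-1 → 0
  1-1 → 0
  0-1 → 1 (borrow)
  1-1-1 → 1 (borrow)
  0-0-1 → 1 (borrow)
  0-1-1 → 0 (borrow)
  1-1-1 → 1 (borrow)
  1-1-1 → 1 (borrow)
  0-0-1 → 1 (borrow)
  0-0-1 → 1 (borrow)
  0-0-1 → 1 (borrow)
  1-0-1 → 0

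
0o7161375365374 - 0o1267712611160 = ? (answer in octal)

0o5671462554214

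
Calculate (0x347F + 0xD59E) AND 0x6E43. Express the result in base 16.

0xA01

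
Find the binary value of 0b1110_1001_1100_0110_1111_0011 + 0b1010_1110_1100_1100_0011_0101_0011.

Add column by column in base 2, right to left:
  1+1 = 0 carry 1
  1+1+1 = 1 carry 1
  0+0+1 = 1
  0+0 = 0
  1+1 = 0 carry 1
  1+0+1 = 0 carry 1
  1+1+1 = 1 carry 1
  1+0+1 = 0 carry 1
  0+1+1 = 0 carry 1
  1+1+1 = 1 carry 1
  1+0+1 = 0 carry 1
  0+0+1 = 1
  0+0 = 0
  0+0 = 0
  1+1 = 0 carry 1
  1+1+1 = 1 carry 1
  1+0+1 = 0 carry 1
  0+0+1 = 1
  0+1 = 1
  1+1 = 0 carry 1
  0+0+1 = 1
  1+1 = 0 carry 1
  1+1+1 = 1 carry 1
  1+1+1 = 1 carry 1
  0+0+1 = 1
  0+1 = 1
  0+0 = 0
  0+1 = 1

0b1011110101101000101001000110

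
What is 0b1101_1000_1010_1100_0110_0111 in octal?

0o66126147

Group the bits in threes: 110 110 001 010 110 001 100 111 → 66126147.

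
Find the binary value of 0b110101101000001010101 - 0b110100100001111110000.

Subtract column by column in base 2:
  1-0 → 1
  0-0 → 0
  1-0 → 1
  0-0 → 0
  1-1 → 0
  0-1 → 1 (borrow)
  1-1-1 → 1 (borrow)
  0-1-1 → 0 (borrow)
  0-1-1 → 0 (borrow)
  0-1-1 → 0 (borrow)
  0-0-1 → 1 (borrow)
  0-0-1 → 1 (borrow)
  1-0-1 → 0
  0-0 → 0
  1-1 → 0
  1-0 → 1
  0-0 → 0
  1-1 → 0
  0-0 → 0
  1-1 → 0
  1-1 → 0

0b1000110001100101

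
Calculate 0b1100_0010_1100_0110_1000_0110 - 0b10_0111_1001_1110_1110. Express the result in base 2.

0b110000000100110010011000

Subtract column by column in base 2:
  0-0 → 0
  1-1 → 0
  1-1 → 0
  0-1 → 1 (borrow)
  0-0-1 → 1 (borrow)
  0-1-1 → 0 (borrow)
  0-1-1 → 0 (borrow)
  1-1-1 → 1 (borrow)
  0-1-1 → 0 (borrow)
  1-0-1 → 0
  1-0 → 1
  0-1 → 1 (borrow)
  0-1-1 → 0 (borrow)
  0-1-1 → 0 (borrow)
  1-1-1 → 1 (borrow)
  1-0-1 → 0
  0-0 → 0
  1-1 → 0
  0-0 → 0
  0-0 → 0
  0-0 → 0
  0-0 → 0
  1-0 → 1
  1-0 → 1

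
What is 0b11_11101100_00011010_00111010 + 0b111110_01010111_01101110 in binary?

Add column by column in base 2, right to left:
  0+0 = 0
  1+1 = 0 carry 1
  0+1+1 = 0 carry 1
  1+1+1 = 1 carry 1
  1+0+1 = 0 carry 1
  1+1+1 = 1 carry 1
  0+1+1 = 0 carry 1
  0+0+1 = 1
  0+1 = 1
  1+1 = 0 carry 1
  0+1+1 = 0 carry 1
  1+0+1 = 0 carry 1
  1+1+1 = 1 carry 1
  0+0+1 = 1
  0+1 = 1
  0+0 = 0
  0+0 = 0
  0+1 = 1
  1+1 = 0 carry 1
  1+1+1 = 1 carry 1
  0+1+1 = 0 carry 1
  1+1+1 = 1 carry 1
  1+0+1 = 0 carry 1
  1+0+1 = 0 carry 1
  1+0+1 = 0 carry 1
  1+0+1 = 0 carry 1
  final carry 1

0b100001010100111000110101000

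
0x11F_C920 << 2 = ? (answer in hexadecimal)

0x47F2480

2 bits is not a whole number of base-16 digits; in binary: 1000111111100100100100000 << 2 = 100011111110010010010000000.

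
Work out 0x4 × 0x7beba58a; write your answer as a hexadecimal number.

Multiply each base-16 digit by 4, carrying:
  a×4 = 40 → write 8 carry 2
  8×4+2 = 34 → write 2 carry 2
  5×4+2 = 22 → write 6 carry 1
  a×4+1 = 41 → write 9 carry 2
  b×4+2 = 46 → write e carry 2
  e×4+2 = 58 → write a carry 3
  b×4+3 = 47 → write f carry 2
  7×4+2 = 30 → write e carry 1
  remaining carry: 1

0x1efae9628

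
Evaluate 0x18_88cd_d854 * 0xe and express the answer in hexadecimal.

Multiply each base-16 digit by 14, carrying:
  4×14 = 56 → write 8 carry 3
  5×14+3 = 73 → write 9 carry 4
  8×14+4 = 116 → write 4 carry 7
  d×14+7 = 189 → write d carry 11
  d×14+11 = 193 → write 1 carry 12
  c×14+12 = 180 → write 4 carry 11
  8×14+11 = 123 → write b carry 7
  8×14+7 = 119 → write 7 carry 7
  8×14+7 = 119 → write 7 carry 7
  1×14+7 = 21 → write 5 carry 1
  remaining carry: 1

0x1577b41d498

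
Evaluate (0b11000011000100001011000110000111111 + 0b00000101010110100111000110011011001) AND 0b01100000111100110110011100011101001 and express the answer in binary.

0b1000000011000110010001100000001000

Add column by column in base 2, right to left:
  1+1 = 0 carry 1
  1+0+1 = 0 carry 1
  1+0+1 = 0 carry 1
  1+1+1 = 1 carry 1
  1+1+1 = 1 carry 1
  1+0+1 = 0 carry 1
  0+1+1 = 0 carry 1
  0+1+1 = 0 carry 1
  0+0+1 = 1
  0+0 = 0
  1+1 = 0 carry 1
  1+1+1 = 1 carry 1
  0+0+1 = 1
  0+0 = 0
  0+0 = 0
  1+1 = 0 carry 1
  1+1+1 = 1 carry 1
  0+1+1 = 0 carry 1
  1+0+1 = 0 carry 1
  0+0+1 = 1
  0+1 = 1
  0+0 = 0
  0+1 = 1
  1+1 = 0 carry 1
  0+0+1 = 1
  0+1 = 1
  0+0 = 0
  1+1 = 0 carry 1
  1+0+1 = 0 carry 1
  0+1+1 = 0 carry 1
  0+0+1 = 1
  0+0 = 0
  0+0 = 0
  1+0 = 1
  1+0 = 1
Sum = 0b11001000011010110010001100100011000; now AND with 0b01100000111100110110011100011101001:
  11001000011010110010001100100011000
& 01100000111100110110011100011101001
= 01000000011000110010001100000001000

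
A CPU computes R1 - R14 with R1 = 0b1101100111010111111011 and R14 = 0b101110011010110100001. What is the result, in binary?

0b111110100000001011010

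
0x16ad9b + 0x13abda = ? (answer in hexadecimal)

0x2a5975

Add column by column in base 16, right to left:
  b+a = 5 carry 1
  9+d+1 = 7 carry 1
  d+b+1 = 9 carry 1
  a+a+1 = 5 carry 1
  6+3+1 = a
  1+1 = 2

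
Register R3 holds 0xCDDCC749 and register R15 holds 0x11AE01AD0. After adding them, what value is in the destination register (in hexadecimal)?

0x1E8BCE219

Add column by column in base 16, right to left:
  9+0 = 9
  4+D = 1 carry 1
  7+A+1 = 2 carry 1
  C+1+1 = E
  C+0 = C
  D+E = B carry 1
  D+A+1 = 8 carry 1
  C+1+1 = E
  0+1 = 1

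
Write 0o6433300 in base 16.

0x1A36C0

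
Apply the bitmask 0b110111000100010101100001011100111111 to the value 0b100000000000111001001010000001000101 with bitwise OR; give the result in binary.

OR bit by bit (1 where either bit is 1):
  100000000000111001001010000001000101
| 110111000100010101100001011100111111
= 110111000100111101101011011101111111

0b110111000100111101101011011101111111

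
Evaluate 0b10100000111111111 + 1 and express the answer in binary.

The trailing 9 digits are 1 (max in base 2), so adding 1 cascades: they roll to 0 and the next digit up increments.

0b10100001000000000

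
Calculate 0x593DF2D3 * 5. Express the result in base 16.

0x1BE35BE1F

Multiply each base-16 digit by 5, carrying:
  3×5 = 15 → write F
  D×5 = 65 → write 1 carry 4
  2×5+4 = 14 → write E
  F×5 = 75 → write B carry 4
  D×5+4 = 69 → write 5 carry 4
  3×5+4 = 19 → write 3 carry 1
  9×5+1 = 46 → write E carry 2
  5×5+2 = 27 → write B carry 1
  remaining carry: 1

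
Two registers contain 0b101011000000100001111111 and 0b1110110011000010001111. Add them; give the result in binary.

Add column by column in base 2, right to left:
  1+1 = 0 carry 1
  1+1+1 = 1 carry 1
  1+1+1 = 1 carry 1
  1+1+1 = 1 carry 1
  1+0+1 = 0 carry 1
  1+0+1 = 0 carry 1
  1+0+1 = 0 carry 1
  0+1+1 = 0 carry 1
  0+0+1 = 1
  0+0 = 0
  0+0 = 0
  1+0 = 1
  0+1 = 1
  0+1 = 1
  0+0 = 0
  0+0 = 0
  0+1 = 1
  0+1 = 1
  1+0 = 1
  1+1 = 0 carry 1
  0+1+1 = 0 carry 1
  1+1+1 = 1 carry 1
  0+0+1 = 1
  1+0 = 1

0b111001110011100100001110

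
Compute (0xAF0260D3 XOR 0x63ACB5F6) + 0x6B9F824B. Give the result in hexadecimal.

0x1384E5770

First 0xAF0260D3 XOR 0x63ACB5F6 = 0xCCAED525.
Add column by column in base 16, right to left:
  5+B = 0 carry 1
  2+4+1 = 7
  5+2 = 7
  D+8 = 5 carry 1
  E+F+1 = E carry 1
  A+9+1 = 4 carry 1
  C+B+1 = 8 carry 1
  C+6+1 = 3 carry 1
  final carry 1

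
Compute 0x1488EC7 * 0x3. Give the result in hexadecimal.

0x3D9AC55

Multiply each base-16 digit by 3, carrying:
  7×3 = 21 → write 5 carry 1
  C×3+1 = 37 → write 5 carry 2
  E×3+2 = 44 → write C carry 2
  8×3+2 = 26 → write A carry 1
  8×3+1 = 25 → write 9 carry 1
  4×3+1 = 13 → write D
  1×3 = 3 → write 3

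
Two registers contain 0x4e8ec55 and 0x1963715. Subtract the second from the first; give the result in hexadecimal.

0x352b540

Subtract column by column in base 16:
  5-5 → 0
  5-1 → 4
  c-7 → 5
  e-3 → b
  8-6 → 2
  e-9 → 5
  4-1 → 3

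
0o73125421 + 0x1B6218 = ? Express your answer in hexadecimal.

0x1080D29

0o73125421 = 0xECAB11 in hexadecimal.
Add column by column in base 16, right to left:
  1+8 = 9
  1+1 = 2
  B+2 = D
  A+6 = 0 carry 1
  C+B+1 = 8 carry 1
  E+1+1 = 0 carry 1
  final carry 1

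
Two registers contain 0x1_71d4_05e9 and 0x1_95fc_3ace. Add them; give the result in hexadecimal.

0x307d040b7

Add column by column in base 16, right to left:
  9+e = 7 carry 1
  e+c+1 = b carry 1
  5+a+1 = 0 carry 1
  0+3+1 = 4
  4+c = 0 carry 1
  d+f+1 = d carry 1
  1+5+1 = 7
  7+9 = 0 carry 1
  1+1+1 = 3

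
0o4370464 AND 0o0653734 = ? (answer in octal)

0o0250424

AND each oct digit independently (no carries):
  4&0=0, 3&6=2, 7&5=5, 0&3=0, 4&7=4, 6&3=2, 4&4=4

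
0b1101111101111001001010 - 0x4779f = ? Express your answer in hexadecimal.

0x3366ab

0b1101111101111001001010 = 0x37de4a in hexadecimal.
Subtract column by column in base 16:
  a-f → b (borrow)
  4-9-1 → a (borrow)
  e-7-1 → 6
  d-7 → 6
  7-4 → 3
  3-0 → 3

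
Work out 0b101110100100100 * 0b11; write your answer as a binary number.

0b10001011101101100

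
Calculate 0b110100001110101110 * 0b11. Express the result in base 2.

Multiply each base-2 digit by 3, carrying:
  0×3 = 0 → write 0
  1×3 = 3 → write 1 carry 1
  1×3+1 = 4 → write 0 carry 2
  1×3+2 = 5 → write 1 carry 2
  0×3+2 = 2 → write 0 carry 1
  1×3+1 = 4 → write 0 carry 2
  0×3+2 = 2 → write 0 carry 1
  1×3+1 = 4 → write 0 carry 2
  1×3+2 = 5 → write 1 carry 2
  1×3+2 = 5 → write 1 carry 2
  0×3+2 = 2 → write 0 carry 1
  0×3+1 = 1 → write 1
  0×3 = 0 → write 0
  0×3 = 0 → write 0
  1×3 = 3 → write 1 carry 1
  0×3+1 = 1 → write 1
  1×3 = 3 → write 1 carry 1
  1×3+1 = 4 → write 0 carry 2
  remaining carry: 10

0b10011100101100001010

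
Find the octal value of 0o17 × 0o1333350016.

Multiply each base-8 digit by 15, carrying:
  6×15 = 90 → write 2 carry 11
  1×15+11 = 26 → write 2 carry 3
  0×15+3 = 3 → write 3
  0×15 = 0 → write 0
  5×15 = 75 → write 3 carry 9
  3×15+9 = 54 → write 6 carry 6
  3×15+6 = 51 → write 3 carry 6
  3×15+6 = 51 → write 3 carry 6
  3×15+6 = 51 → write 3 carry 6
  1×15+6 = 21 → write 5 carry 2
  remaining carry: 2

0o25333630322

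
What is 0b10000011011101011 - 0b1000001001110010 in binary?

0b1000010001111001

Subtract column by column in base 2:
  1-0 → 1
  1-1 → 0
  0-0 → 0
  1-0 → 1
  0-1 → 1 (borrow)
  1-1-1 → 1 (borrow)
  1-1-1 → 1 (borrow)
  1-0-1 → 0
  0-0 → 0
  1-1 → 0
  1-0 → 1
  0-0 → 0
  0-0 → 0
  0-0 → 0
  0-0 → 0
  0-1 → 1 (borrow)
  1-0-1 → 0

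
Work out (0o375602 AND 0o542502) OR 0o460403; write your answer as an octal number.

0o375602 AND 0o542502 = 0o140402.
Then OR with 0o460403.

0o560403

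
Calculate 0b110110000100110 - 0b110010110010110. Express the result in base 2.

Subtract column by column in base 2:
  0-0 → 0
  1-1 → 0
  1-1 → 0
  0-0 → 0
  0-1 → 1 (borrow)
  1-0-1 → 0
  0-0 → 0
  0-1 → 1 (borrow)
  0-1-1 → 0 (borrow)
  0-0-1 → 1 (borrow)
  1-1-1 → 1 (borrow)
  1-0-1 → 0
  0-0 → 0
  1-1 → 0
  1-1 → 0

0b11010010000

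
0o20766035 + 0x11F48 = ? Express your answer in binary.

0b10001010000101101100101

0o20766035 = 0b10000111110110000011101 in binary.
0x11F48 = 0b10001111101001000 in binary.
Add column by column in base 2, right to left:
  1+0 = 1
  0+0 = 0
  1+0 = 1
  1+1 = 0 carry 1
  1+0+1 = 0 carry 1
  0+0+1 = 1
  0+1 = 1
  0+0 = 0
  0+1 = 1
  0+1 = 1
  1+1 = 0 carry 1
  1+1+1 = 1 carry 1
  0+1+1 = 0 carry 1
  1+0+1 = 0 carry 1
  1+0+1 = 0 carry 1
  1+0+1 = 0 carry 1
  1+1+1 = 1 carry 1
  1+0+1 = 0 carry 1
  0+0+1 = 1
  0+0 = 0
  0+0 = 0
  0+0 = 0
  1+0 = 1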